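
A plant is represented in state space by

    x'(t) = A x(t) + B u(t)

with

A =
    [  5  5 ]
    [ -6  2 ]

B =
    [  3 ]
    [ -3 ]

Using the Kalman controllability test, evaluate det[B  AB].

-72

AB = [[0], [-24]]
Controllability matrix C = [B  AB] = [[3, 0], [-3, -24]]
det(C) = 3·(-24) - 0·(-3) = -72 - 0 = -72
Since det(C) ≠ 0, rank(C) = 2 and the system is completely controllable.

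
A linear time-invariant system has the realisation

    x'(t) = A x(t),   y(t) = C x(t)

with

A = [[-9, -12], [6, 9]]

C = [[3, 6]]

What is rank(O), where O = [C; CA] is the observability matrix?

1

CA = [[9, 18]]
Observability matrix O = [C; CA] = [[3, 6], [9, 18]]
Every row of O is a scalar multiple of row 1 = [3, 6] (multipliers 1, 3), so the rows span a one-dimensional space.
O ≠ 0, hence rank(O) = 1.
rank(O) = 1 < n = 2, so the pair (A, C) is not completely observable.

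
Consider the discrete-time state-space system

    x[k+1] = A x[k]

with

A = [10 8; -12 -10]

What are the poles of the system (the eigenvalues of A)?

det(zI - A) = z^2 - (tr A)z + det A, with tr A = 10 + (-10) = 0 and det A = 10·(-10) - 8·(-12) = -100 - (-96) = -4.
So p(z) = det(zI - A) = z^2 - 4.
Factor z^2 - 4: two numbers with sum 0 and product -4 are 2 and -2, so z^2 - 4 = (z - 2)(z + 2).
Hence p(z) = (z - 2) (z + 2), with roots -2, 2.

-2, 2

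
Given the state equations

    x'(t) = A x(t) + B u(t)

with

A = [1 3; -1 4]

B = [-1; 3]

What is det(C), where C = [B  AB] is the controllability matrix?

AB = [[8], [13]]
Controllability matrix C = [B  AB] = [[-1, 8], [3, 13]]
det(C) = (-1)·13 - 8·3 = -13 - 24 = -37
Since det(C) ≠ 0, rank(C) = 2 and the system is completely controllable.

-37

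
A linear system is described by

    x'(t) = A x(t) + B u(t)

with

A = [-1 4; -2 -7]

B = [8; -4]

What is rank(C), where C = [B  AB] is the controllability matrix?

1

AB = [[-24], [12]]
Controllability matrix C = [B  AB] = [[8, -24], [-4, 12]]
Every column of C is a scalar multiple of column 1 = [8, -4] (multipliers 1, -3), so the columns span a one-dimensional space.
C ≠ 0, hence rank(C) = 1.
rank(C) = 1 < n = 2, so the pair (A, B) is not completely controllable.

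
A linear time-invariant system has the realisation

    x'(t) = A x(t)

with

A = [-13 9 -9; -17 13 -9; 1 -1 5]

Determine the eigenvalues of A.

det(sI - A) = s^3 - (tr A)s^2 + (M11 + M22 + M33)s - det A, where Mii is the 2×2 principal minor of A obtained by deleting row i and column i.
tr A = (-13) + 13 + 5 = 5; M11 = 13·5 - (-9)·(-1) = 65 - 9 = 56; M22 = (-13)·5 - (-9)·1 = -65 - (-9) = -56; M33 = (-13)·13 - 9·(-17) = -169 - (-153) = -16; sum of minors = -16.
det A = (-13)·(13·5 - (-9)·(-1)) - 9·((-17)·5 - (-9)·1) + (-9)·((-17)·(-1) - 13·1) = (-13)·56 - 9·(-76) + (-9)·4 = -80.
So p(s) = det(sI - A) = s^3 - 5s^2 - 16s + 80.
Rational-root test: any integer root divides 80. Testing small divisors, s = -4 works: p(-4) = -64 + (-80) + 64 + 80 = 0, so (s + 4) is a factor.
Dividing, p(s) = (s + 4)(s^2 - 9s + 20).
Factor s^2 - 9s + 20: two numbers with sum 9 and product 20 are 5 and 4, so s^2 - 9s + 20 = (s - 5)(s - 4).
Hence p(s) = (s - 5) (s - 4) (s + 4), with roots -4, 4, 5.
At least one eigenvalue has non-negative real part, so the system is not asymptotically stable.

-4, 4, 5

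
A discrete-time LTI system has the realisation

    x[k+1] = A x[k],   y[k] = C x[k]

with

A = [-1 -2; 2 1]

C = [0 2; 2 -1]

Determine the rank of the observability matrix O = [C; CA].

2

CA = [[4, 2], [-4, -5]]
Observability matrix O = [C; CA] = [[0, 2], [2, -1], [4, 2], [-4, -5]]
Take the 2×2 submatrix of O formed by rows 1, 2: [[0, 2], [2, -1]]. Its determinant is 0·(-1) - 2·2 = 0 - 4 = -4 ≠ 0.
So rank(O) ≥ 2; since O has 2 columns, rank(O) = 2.
rank(O) = 2 = n, so the pair (A, C) is completely observable.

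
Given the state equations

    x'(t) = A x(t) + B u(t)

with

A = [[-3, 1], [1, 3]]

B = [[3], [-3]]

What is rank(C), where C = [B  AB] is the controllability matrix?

AB = [[-12], [-6]]
Controllability matrix C = [B  AB] = [[3, -12], [-3, -6]]
det(C) = 3·(-6) - (-12)·(-3) = -18 - 36 = -54 ≠ 0, so rank(C) = 2.
rank(C) = 2 = n, so the pair (A, B) is completely controllable.

2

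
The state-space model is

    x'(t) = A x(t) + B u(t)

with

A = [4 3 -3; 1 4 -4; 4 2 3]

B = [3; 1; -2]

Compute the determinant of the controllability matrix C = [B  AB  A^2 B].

4068

AB = [[21], [15], [8]]
A^2B = [[105], [49], [138]]
Controllability matrix C = [B  AB  A^2B] = [[3, 21, 105], [1, 15, 49], [-2, 8, 138]]
Expanding along the first row, det(C) = 3·(15·138 - 49·8) - 21·(1·138 - 49·(-2)) + 105·(1·8 - 15·(-2)) = 3·1678 - 21·236 + 105·38 = 4068
Since det(C) ≠ 0, rank(C) = 3 and the system is completely controllable.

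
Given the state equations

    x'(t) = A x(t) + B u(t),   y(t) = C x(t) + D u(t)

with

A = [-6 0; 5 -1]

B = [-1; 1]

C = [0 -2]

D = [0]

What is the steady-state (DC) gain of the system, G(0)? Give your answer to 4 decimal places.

G(0) = C(-A)^{-1}B + D = -C A^{-1} B + D.
det A = 6, so A^{-1} = (1/6)·adj(A) = [[-1/6, 0], [-5/6, -1]]
A^{-1} B = [1/6, -1/6]^T
C A^{-1} B = 1/3
G(0) = D - C A^{-1} B = 0 - (1/3) = -1/3 ≈ -0.3333

-0.3333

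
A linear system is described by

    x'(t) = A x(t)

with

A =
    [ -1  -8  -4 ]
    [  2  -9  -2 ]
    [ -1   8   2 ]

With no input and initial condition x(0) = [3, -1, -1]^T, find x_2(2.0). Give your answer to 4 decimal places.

det(sI - A) = s^3 - (tr A)s^2 + (M11 + M22 + M33)s - det A, where Mii is the 2×2 principal minor of A obtained by deleting row i and column i.
tr A = (-1) + (-9) + 2 = -8; M11 = (-9)·2 - (-2)·8 = -18 - (-16) = -2; M22 = (-1)·2 - (-4)·(-1) = -2 - 4 = -6; M33 = (-1)·(-9) - (-8)·2 = 9 - (-16) = 25; sum of minors = 17.
det A = (-1)·((-9)·2 - (-2)·8) - (-8)·(2·2 - (-2)·(-1)) + (-4)·(2·8 - (-9)·(-1)) = (-1)·(-2) - (-8)·2 + (-4)·7 = -10.
So p(s) = det(sI - A) = s^3 + 8s^2 + 17s + 10.
Rational-root test: any integer root divides 10. Testing small divisors, s = -1 works: p(-1) = -1 + 8 + (-17) + 10 = 0, so (s + 1) is a factor.
Dividing, p(s) = (s + 1)(s^2 + 7s + 10).
Factor s^2 + 7s + 10: two numbers with sum -7 and product 10 are -2 and -5, so s^2 + 7s + 10 = (s + 2)(s + 5).
Hence p(s) = (s + 1) (s + 2) (s + 5), with roots -5, -2, -1.
The eigenvalues -5, -2, -1 are distinct and real, so A is diagonalisable and x(t) = e^{At} x(0) = V diag(e^{λ_i t}) V^{-1} x(0), where the columns of V are the eigenvectors.
λ = -5: A - (-5)I = [[4, -8, -4], [2, -4, -2], [-1, 8, 7]]. v must be orthogonal to every row; (row 1) × (row 3) = [-24, -24, 24], so take v_1 = [1, 1, -1]^T.
λ = -2: A - (-2)I = [[1, -8, -4], [2, -7, -2], [-1, 8, 4]]. v must be orthogonal to every row; (row 1) × (row 2) = [-12, -6, 9], so take v_2 = [-4, -2, 3]^T.
λ = -1: A - (-1)I = [[0, -8, -4], [2, -8, -2], [-1, 8, 3]]. v must be orthogonal to every row; (row 1) × (row 2) = [-16, -8, 16], so take v_3 = [2, 1, -2]^T.
V = [v_1 v_2 v_3] = [[1, -4, 2], [1, -2, 1], [-1, 3, -2]] has det V = -1, so V^{-1} = adj(V)/det V = [[-1, 2, 0], [-1, 0, -1], [-1, -1, -2]].
Modal coordinates z(0) = V^{-1} x(0): (-1)·3 + 2·(-1) + 0·(-1) = -5; (-1)·3 + 0·(-1) + (-1)·(-1) = -2; (-1)·3 + (-1)·(-1) + (-2)·(-1) = 0; so z(0) = [-5, -2, 0]^T.
x_2(t) = Σ_i (v_i)_2 · z_i(0) · e^{λ_i t} (row 2 of V times the modal terms).
x_2(2.0) = 1·(-5)·e^{-5·2.0} + (-2)·(-2)·e^{-2·2.0} + 1·0·e^{-1·2.0} = (-5)·0.000045 + 4·0.018316 + 0·0.135335 = 0.0730.

0.0730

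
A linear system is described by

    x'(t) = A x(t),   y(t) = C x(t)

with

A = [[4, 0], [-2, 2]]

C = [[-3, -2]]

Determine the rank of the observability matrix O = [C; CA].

2

CA = [[-8, -4]]
Observability matrix O = [C; CA] = [[-3, -2], [-8, -4]]
det(O) = (-3)·(-4) - (-2)·(-8) = 12 - 16 = -4 ≠ 0, so rank(O) = 2.
rank(O) = 2 = n, so the pair (A, C) is completely observable.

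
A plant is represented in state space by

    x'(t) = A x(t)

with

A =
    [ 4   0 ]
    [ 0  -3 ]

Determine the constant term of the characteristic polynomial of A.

-12

For a 2×2 matrix, det(sI - A) = s^2 - (tr A)s + det A.
tr A = 1, det A = -12.
So p(s) = s^2 - s - 12.
The constant term is -12.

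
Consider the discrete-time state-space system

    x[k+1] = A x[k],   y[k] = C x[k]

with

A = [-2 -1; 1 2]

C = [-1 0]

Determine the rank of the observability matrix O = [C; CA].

CA = [[2, 1]]
Observability matrix O = [C; CA] = [[-1, 0], [2, 1]]
det(O) = (-1)·1 - 0·2 = -1 - 0 = -1 ≠ 0, so rank(O) = 2.
rank(O) = 2 = n, so the pair (A, C) is completely observable.

2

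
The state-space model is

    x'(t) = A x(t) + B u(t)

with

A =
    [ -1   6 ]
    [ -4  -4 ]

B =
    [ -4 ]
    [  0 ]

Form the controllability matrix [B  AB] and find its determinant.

-64

AB = [[4], [16]]
Controllability matrix C = [B  AB] = [[-4, 4], [0, 16]]
det(C) = (-4)·16 - 4·0 = -64 - 0 = -64
Since det(C) ≠ 0, rank(C) = 2 and the system is completely controllable.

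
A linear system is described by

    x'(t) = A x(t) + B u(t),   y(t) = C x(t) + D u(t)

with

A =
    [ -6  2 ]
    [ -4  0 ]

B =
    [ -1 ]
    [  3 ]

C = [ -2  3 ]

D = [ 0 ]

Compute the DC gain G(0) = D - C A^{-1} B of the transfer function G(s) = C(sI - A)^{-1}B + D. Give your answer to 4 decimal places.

6.7500

G(0) = C(-A)^{-1}B + D = -C A^{-1} B + D.
det A = 8, so A^{-1} = (1/8)·adj(A) = [[0, -1/4], [1/2, -3/4]]
A^{-1} B = [-3/4, -11/4]^T
C A^{-1} B = -27/4
G(0) = D - C A^{-1} B = 0 - (-27/4) = 27/4 ≈ 6.7500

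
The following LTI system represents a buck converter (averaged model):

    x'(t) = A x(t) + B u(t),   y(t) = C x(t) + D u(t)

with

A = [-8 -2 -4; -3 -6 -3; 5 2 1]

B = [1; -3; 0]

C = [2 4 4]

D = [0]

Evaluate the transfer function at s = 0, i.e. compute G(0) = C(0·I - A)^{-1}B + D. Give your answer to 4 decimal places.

G(0) = C(-A)^{-1}B + D = -C A^{-1} B + D.
det A = -72, so A^{-1} = (1/-72)·adj(A) = [[0, 1/12, 1/4], [1/6, -1/6, 1/6], [-1/3, -1/12, -7/12]]
A^{-1} B = [-1/4, 2/3, -1/12]^T
C A^{-1} B = 11/6
G(0) = D - C A^{-1} B = 0 - (11/6) = -11/6 ≈ -1.8333

-1.8333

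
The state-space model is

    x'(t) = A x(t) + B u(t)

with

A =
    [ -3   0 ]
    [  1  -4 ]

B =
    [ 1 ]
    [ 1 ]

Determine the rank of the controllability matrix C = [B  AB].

AB = [[-3], [-3]]
Controllability matrix C = [B  AB] = [[1, -3], [1, -3]]
Every column of C is a scalar multiple of column 1 = [1, 1] (multipliers 1, -3), so the columns span a one-dimensional space.
C ≠ 0, hence rank(C) = 1.
rank(C) = 1 < n = 2, so the pair (A, B) is not completely controllable.

1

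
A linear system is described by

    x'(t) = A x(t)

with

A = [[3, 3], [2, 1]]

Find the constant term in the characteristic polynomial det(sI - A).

-3

For a 2×2 matrix, det(sI - A) = s^2 - (tr A)s + det A.
tr A = 4, det A = -3.
So p(s) = s^2 - 4s - 3.
The constant term is -3.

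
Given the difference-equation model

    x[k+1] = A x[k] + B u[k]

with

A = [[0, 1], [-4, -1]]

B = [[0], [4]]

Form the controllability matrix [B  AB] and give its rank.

AB = [[4], [-4]]
Controllability matrix C = [B  AB] = [[0, 4], [4, -4]]
det(C) = 0·(-4) - 4·4 = 0 - 16 = -16 ≠ 0, so rank(C) = 2.
rank(C) = 2 = n, so the pair (A, B) is completely controllable.

2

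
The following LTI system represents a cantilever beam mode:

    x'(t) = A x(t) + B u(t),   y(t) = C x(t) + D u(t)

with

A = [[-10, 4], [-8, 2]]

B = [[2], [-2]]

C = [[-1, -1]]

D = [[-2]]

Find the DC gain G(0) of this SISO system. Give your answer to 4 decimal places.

G(0) = C(-A)^{-1}B + D = -C A^{-1} B + D.
det A = 12, so A^{-1} = (1/12)·adj(A) = [[1/6, -1/3], [2/3, -5/6]]
A^{-1} B = [1, 3]^T
C A^{-1} B = -4
G(0) = D - C A^{-1} B = -2 - (-4) = 2

2.0000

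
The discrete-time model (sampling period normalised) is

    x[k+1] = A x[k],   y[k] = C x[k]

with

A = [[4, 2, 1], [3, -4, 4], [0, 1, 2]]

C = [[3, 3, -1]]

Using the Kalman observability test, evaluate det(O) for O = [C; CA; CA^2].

-4560

CA = [[21, -7, 13]]
CA^2 = [[63, 83, 19]]
Observability matrix O = [C; CA; CA^2] = [[3, 3, -1], [21, -7, 13], [63, 83, 19]]
Expanding along the first row, det(O) = 3·((-7)·19 - 13·83) - 3·(21·19 - 13·63) + (-1)·(21·83 - (-7)·63) = 3·(-1212) - 3·(-420) + (-1)·2184 = -4560
Since det(O) ≠ 0, rank(O) = 3 and the system is completely observable.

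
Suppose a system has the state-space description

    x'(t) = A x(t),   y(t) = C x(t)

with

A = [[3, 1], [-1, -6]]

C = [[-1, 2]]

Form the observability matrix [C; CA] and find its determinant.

23

CA = [[-5, -13]]
Observability matrix O = [C; CA] = [[-1, 2], [-5, -13]]
det(O) = (-1)·(-13) - 2·(-5) = 13 - (-10) = 23
Since det(O) ≠ 0, rank(O) = 2 and the system is completely observable.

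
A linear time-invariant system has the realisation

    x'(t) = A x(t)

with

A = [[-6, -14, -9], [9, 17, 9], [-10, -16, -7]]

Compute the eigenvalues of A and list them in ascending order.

det(sI - A) = s^3 - (tr A)s^2 + (M11 + M22 + M33)s - det A, where Mii is the 2×2 principal minor of A obtained by deleting row i and column i.
tr A = (-6) + 17 + (-7) = 4; M11 = 17·(-7) - 9·(-16) = -119 - (-144) = 25; M22 = (-6)·(-7) - (-9)·(-10) = 42 - 90 = -48; M33 = (-6)·17 - (-14)·9 = -102 - (-126) = 24; sum of minors = 1.
det A = (-6)·(17·(-7) - 9·(-16)) - (-14)·(9·(-7) - 9·(-10)) + (-9)·(9·(-16) - 17·(-10)) = (-6)·25 - (-14)·27 + (-9)·26 = -6.
So p(s) = det(sI - A) = s^3 - 4s^2 + s + 6.
Rational-root test: any integer root divides 6. Testing small divisors, s = -1 works: p(-1) = -1 + (-4) + (-1) + 6 = 0, so (s + 1) is a factor.
Dividing, p(s) = (s + 1)(s^2 - 5s + 6).
Factor s^2 - 5s + 6: two numbers with sum 5 and product 6 are 3 and 2, so s^2 - 5s + 6 = (s - 3)(s - 2).
Hence p(s) = (s - 3) (s - 2) (s + 1), with roots -1, 2, 3.
At least one eigenvalue has non-negative real part, so the system is not asymptotically stable.

-1, 2, 3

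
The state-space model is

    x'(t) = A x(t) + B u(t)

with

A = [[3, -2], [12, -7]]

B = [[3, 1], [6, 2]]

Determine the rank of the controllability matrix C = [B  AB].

1

AB = [[-3, -1], [-6, -2]]
Controllability matrix C = [B  AB] = [[3, 1, -3, -1], [6, 2, -6, -2]]
Every column of C is a scalar multiple of column 1 = [3, 6] (multipliers 1, 1/3, -1, -1/3), so the columns span a one-dimensional space.
C ≠ 0, hence rank(C) = 1.
rank(C) = 1 < n = 2, so the pair (A, B) is not completely controllable.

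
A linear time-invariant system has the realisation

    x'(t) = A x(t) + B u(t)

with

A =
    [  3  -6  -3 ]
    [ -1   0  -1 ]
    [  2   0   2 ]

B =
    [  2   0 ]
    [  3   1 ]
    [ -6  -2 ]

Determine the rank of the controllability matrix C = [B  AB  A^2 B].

2

AB = [[6, 0], [4, 2], [-8, -4]]
A^2B = [[18, 0], [2, 4], [-4, -8]]
Controllability matrix C = [B  AB  A^2B] = [[2, 0, 6, 0, 18, 0], [3, 1, 4, 2, 2, 4], [-6, -2, -8, -4, -4, -8]]
The rows r1, r2, r3 of C are linearly dependent: 2·r2 + r3 = 0 (check each entry), so rank(C) ≤ 2.
The 2×2 minor from rows 1, 2, columns 1, 2 is 2·1 - 0·3 = 2 - 0 = 2 ≠ 0, so rank(C) = 2.
rank(C) = 2 < n = 3, so the pair (A, B) is not completely controllable.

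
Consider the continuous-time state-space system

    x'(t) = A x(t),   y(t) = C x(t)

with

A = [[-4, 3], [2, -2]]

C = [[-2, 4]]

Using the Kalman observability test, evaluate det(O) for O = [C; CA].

CA = [[16, -14]]
Observability matrix O = [C; CA] = [[-2, 4], [16, -14]]
det(O) = (-2)·(-14) - 4·16 = 28 - 64 = -36
Since det(O) ≠ 0, rank(O) = 2 and the system is completely observable.

-36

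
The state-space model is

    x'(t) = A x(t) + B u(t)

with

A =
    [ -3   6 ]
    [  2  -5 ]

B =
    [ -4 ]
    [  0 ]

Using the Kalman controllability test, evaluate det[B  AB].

AB = [[12], [-8]]
Controllability matrix C = [B  AB] = [[-4, 12], [0, -8]]
det(C) = (-4)·(-8) - 12·0 = 32 - 0 = 32
Since det(C) ≠ 0, rank(C) = 2 and the system is completely controllable.

32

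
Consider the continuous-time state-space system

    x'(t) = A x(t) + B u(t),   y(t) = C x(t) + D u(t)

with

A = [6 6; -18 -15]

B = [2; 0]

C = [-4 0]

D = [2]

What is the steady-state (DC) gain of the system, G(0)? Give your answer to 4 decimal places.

G(0) = C(-A)^{-1}B + D = -C A^{-1} B + D.
det A = 18, so A^{-1} = (1/18)·adj(A) = [[-5/6, -1/3], [1, 1/3]]
A^{-1} B = [-5/3, 2]^T
C A^{-1} B = 20/3
G(0) = D - C A^{-1} B = 2 - (20/3) = -14/3 ≈ -4.6667

-4.6667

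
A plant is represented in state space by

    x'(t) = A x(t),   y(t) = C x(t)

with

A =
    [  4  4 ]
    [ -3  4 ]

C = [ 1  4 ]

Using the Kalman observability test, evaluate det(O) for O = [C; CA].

52

CA = [[-8, 20]]
Observability matrix O = [C; CA] = [[1, 4], [-8, 20]]
det(O) = 1·20 - 4·(-8) = 20 - (-32) = 52
Since det(O) ≠ 0, rank(O) = 2 and the system is completely observable.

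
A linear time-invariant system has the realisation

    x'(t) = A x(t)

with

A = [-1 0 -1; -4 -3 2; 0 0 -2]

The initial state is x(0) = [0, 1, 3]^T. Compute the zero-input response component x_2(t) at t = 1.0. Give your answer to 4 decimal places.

det(sI - A) = s^3 - (tr A)s^2 + (M11 + M22 + M33)s - det A, where Mii is the 2×2 principal minor of A obtained by deleting row i and column i.
tr A = (-1) + (-3) + (-2) = -6; M11 = (-3)·(-2) - 2·0 = 6 - 0 = 6; M22 = (-1)·(-2) - (-1)·0 = 2 - 0 = 2; M33 = (-1)·(-3) - 0·(-4) = 3 - 0 = 3; sum of minors = 11.
det A = (-1)·((-3)·(-2) - 2·0) - 0·((-4)·(-2) - 2·0) + (-1)·((-4)·0 - (-3)·0) = (-1)·6 - 0·8 + (-1)·0 = -6.
So p(s) = det(sI - A) = s^3 + 6s^2 + 11s + 6.
Rational-root test: any integer root divides 6. Testing small divisors, s = -1 works: p(-1) = -1 + 6 + (-11) + 6 = 0, so (s + 1) is a factor.
Dividing, p(s) = (s + 1)(s^2 + 5s + 6).
Factor s^2 + 5s + 6: two numbers with sum -5 and product 6 are -2 and -3, so s^2 + 5s + 6 = (s + 2)(s + 3).
Hence p(s) = (s + 1) (s + 2) (s + 3), with roots -3, -2, -1.
The eigenvalues -3, -2, -1 are distinct and real, so A is diagonalisable and x(t) = e^{At} x(0) = V diag(e^{λ_i t}) V^{-1} x(0), where the columns of V are the eigenvectors.
λ = -3: A - (-3)I = [[2, 0, -1], [-4, 0, 2], [0, 0, 1]]. v must be orthogonal to every row; (row 1) × (row 3) = [0, -2, 0], so take v_1 = [0, -1, 0]^T.
λ = -2: A - (-2)I = [[1, 0, -1], [-4, -1, 2], [0, 0, 0]]. v must be orthogonal to every row; (row 1) × (row 2) = [-1, 2, -1], so take v_2 = [1, -2, 1]^T.
λ = -1: A - (-1)I = [[0, 0, -1], [-4, -2, 2], [0, 0, -1]]. v must be orthogonal to every row; (row 1) × (row 2) = [-2, 4, 0], so take v_3 = [1, -2, 0]^T.
V = [v_1 v_2 v_3] = [[0, 1, 1], [-1, -2, -2], [0, 1, 0]] has det V = -1, so V^{-1} = adj(V)/det V = [[-2, -1, 0], [0, 0, 1], [1, 0, -1]].
Modal coordinates z(0) = V^{-1} x(0): (-2)·0 + (-1)·1 + 0·3 = -1; 0·0 + 0·1 + 1·3 = 3; 1·0 + 0·1 + (-1)·3 = -3; so z(0) = [-1, 3, -3]^T.
x_2(t) = Σ_i (v_i)_2 · z_i(0) · e^{λ_i t} (row 2 of V times the modal terms).
x_2(1.0) = (-1)·(-1)·e^{-3·1.0} + (-2)·3·e^{-2·1.0} + (-2)·(-3)·e^{-1·1.0} = 1·0.049787 + (-6)·0.135335 + 6·0.367879 = 1.4451.

1.4451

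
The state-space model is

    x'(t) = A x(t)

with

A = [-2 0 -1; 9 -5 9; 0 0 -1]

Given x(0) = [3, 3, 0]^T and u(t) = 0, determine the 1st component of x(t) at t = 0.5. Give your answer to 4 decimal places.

det(sI - A) = s^3 - (tr A)s^2 + (M11 + M22 + M33)s - det A, where Mii is the 2×2 principal minor of A obtained by deleting row i and column i.
tr A = (-2) + (-5) + (-1) = -8; M11 = (-5)·(-1) - 9·0 = 5 - 0 = 5; M22 = (-2)·(-1) - (-1)·0 = 2 - 0 = 2; M33 = (-2)·(-5) - 0·9 = 10 - 0 = 10; sum of minors = 17.
det A = (-2)·((-5)·(-1) - 9·0) - 0·(9·(-1) - 9·0) + (-1)·(9·0 - (-5)·0) = (-2)·5 - 0·(-9) + (-1)·0 = -10.
So p(s) = det(sI - A) = s^3 + 8s^2 + 17s + 10.
Rational-root test: any integer root divides 10. Testing small divisors, s = -1 works: p(-1) = -1 + 8 + (-17) + 10 = 0, so (s + 1) is a factor.
Dividing, p(s) = (s + 1)(s^2 + 7s + 10).
Factor s^2 + 7s + 10: two numbers with sum -7 and product 10 are -2 and -5, so s^2 + 7s + 10 = (s + 2)(s + 5).
Hence p(s) = (s + 1) (s + 2) (s + 5), with roots -5, -2, -1.
The eigenvalues -5, -2, -1 are distinct and real, so A is diagonalisable and x(t) = e^{At} x(0) = V diag(e^{λ_i t}) V^{-1} x(0), where the columns of V are the eigenvectors.
λ = -5: A - (-5)I = [[3, 0, -1], [9, 0, 9], [0, 0, 4]]. v must be orthogonal to every row; (row 1) × (row 2) = [0, -36, 0], so take v_1 = [0, -1, 0]^T.
λ = -2: A - (-2)I = [[0, 0, -1], [9, -3, 9], [0, 0, 1]]. v must be orthogonal to every row; (row 1) × (row 2) = [-3, -9, 0], so take v_2 = [1, 3, 0]^T.
λ = -1: A - (-1)I = [[-1, 0, -1], [9, -4, 9], [0, 0, 0]]. v must be orthogonal to every row; (row 1) × (row 2) = [-4, 0, 4], so take v_3 = [-1, 0, 1]^T.
V = [v_1 v_2 v_3] = [[0, 1, -1], [-1, 3, 0], [0, 0, 1]] has det V = 1, so V^{-1} = adj(V)/det V = [[3, -1, 3], [1, 0, 1], [0, 0, 1]].
Modal coordinates z(0) = V^{-1} x(0): 3·3 + (-1)·3 + 3·0 = 6; 1·3 + 0·3 + 1·0 = 3; 0·3 + 0·3 + 1·0 = 0; so z(0) = [6, 3, 0]^T.
x_1(t) = Σ_i (v_i)_1 · z_i(0) · e^{λ_i t} (row 1 of V times the modal terms).
x_1(0.5) = 0·6·e^{-5·0.5} + 1·3·e^{-2·0.5} + (-1)·0·e^{-1·0.5} = 0·0.082085 + 3·0.367879 + 0·0.606531 = 1.1036.

1.1036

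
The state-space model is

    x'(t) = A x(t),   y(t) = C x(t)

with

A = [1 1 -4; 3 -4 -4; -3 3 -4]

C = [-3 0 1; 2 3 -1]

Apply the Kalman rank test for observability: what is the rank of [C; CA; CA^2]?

3

CA = [[-6, 0, 8], [14, -13, -16]]
CA^2 = [[-30, 18, -8], [23, 18, 60]]
Observability matrix O = [C; CA; CA^2] = [[-3, 0, 1], [2, 3, -1], [-6, 0, 8], [14, -13, -16], [-30, 18, -8], [23, 18, 60]]
Take the 3×3 submatrix of O formed by rows 1, 2, 3: [[-3, 0, 1], [2, 3, -1], [-6, 0, 8]]. Its determinant is (-3)·(3·8 - (-1)·0) - 0·(2·8 - (-1)·(-6)) + 1·(2·0 - 3·(-6)) = (-3)·24 - 0·10 + 1·18 = -54 ≠ 0.
So rank(O) ≥ 3; since O has 3 columns, rank(O) = 3.
rank(O) = 3 = n, so the pair (A, C) is completely observable.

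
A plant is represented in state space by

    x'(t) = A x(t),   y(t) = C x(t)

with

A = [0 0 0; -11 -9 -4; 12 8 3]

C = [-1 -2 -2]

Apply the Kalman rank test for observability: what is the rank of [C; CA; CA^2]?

2

CA = [[-2, 2, 2]]
CA^2 = [[2, -2, -2]]
Observability matrix O = [C; CA; CA^2] = [[-1, -2, -2], [-2, 2, 2], [2, -2, -2]]
The columns c1, c2, c3 of O are linearly dependent: -c2 + c3 = 0 (check each entry), so rank(O) ≤ 2.
The 2×2 minor from rows 1, 2, columns 1, 2 is (-1)·2 - (-2)·(-2) = -2 - 4 = -6 ≠ 0, so rank(O) = 2.
rank(O) = 2 < n = 3, so the pair (A, C) is not completely observable.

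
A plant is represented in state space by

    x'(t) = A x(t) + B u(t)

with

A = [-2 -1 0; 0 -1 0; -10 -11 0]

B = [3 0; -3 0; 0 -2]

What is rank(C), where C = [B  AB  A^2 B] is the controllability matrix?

AB = [[-3, 0], [3, 0], [3, 0]]
A^2B = [[3, 0], [-3, 0], [-3, 0]]
Controllability matrix C = [B  AB  A^2B] = [[3, 0, -3, 0, 3, 0], [-3, 0, 3, 0, -3, 0], [0, -2, 3, 0, -3, 0]]
The rows r1, r2, r3 of C are linearly dependent: r1 + r2 = 0 (check each entry), so rank(C) ≤ 2.
The 2×2 minor from rows 1, 3, columns 1, 2 is 3·(-2) - 0·0 = -6 - 0 = -6 ≠ 0, so rank(C) = 2.
rank(C) = 2 < n = 3, so the pair (A, B) is not completely controllable.

2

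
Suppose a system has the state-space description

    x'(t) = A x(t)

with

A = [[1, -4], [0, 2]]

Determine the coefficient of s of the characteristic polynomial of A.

For a 2×2 matrix, det(sI - A) = s^2 - (tr A)s + det A.
tr A = 3, det A = 2.
So p(s) = s^2 - 3s + 2.
The coefficient of s is -3.

-3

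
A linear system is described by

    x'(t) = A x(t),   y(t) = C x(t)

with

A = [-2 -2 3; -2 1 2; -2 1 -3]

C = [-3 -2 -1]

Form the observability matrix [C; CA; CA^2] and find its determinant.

CA = [[12, 3, -10]]
CA^2 = [[-10, -31, 72]]
Observability matrix O = [C; CA; CA^2] = [[-3, -2, -1], [12, 3, -10], [-10, -31, 72]]
Expanding along the first row, det(O) = (-3)·(3·72 - (-10)·(-31)) - (-2)·(12·72 - (-10)·(-10)) + (-1)·(12·(-31) - 3·(-10)) = (-3)·(-94) - (-2)·764 + (-1)·(-342) = 2152
Since det(O) ≠ 0, rank(O) = 3 and the system is completely observable.

2152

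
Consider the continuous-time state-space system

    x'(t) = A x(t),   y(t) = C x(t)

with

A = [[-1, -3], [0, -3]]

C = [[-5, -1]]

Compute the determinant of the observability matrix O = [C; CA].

-85

CA = [[5, 18]]
Observability matrix O = [C; CA] = [[-5, -1], [5, 18]]
det(O) = (-5)·18 - (-1)·5 = -90 - (-5) = -85
Since det(O) ≠ 0, rank(O) = 2 and the system is completely observable.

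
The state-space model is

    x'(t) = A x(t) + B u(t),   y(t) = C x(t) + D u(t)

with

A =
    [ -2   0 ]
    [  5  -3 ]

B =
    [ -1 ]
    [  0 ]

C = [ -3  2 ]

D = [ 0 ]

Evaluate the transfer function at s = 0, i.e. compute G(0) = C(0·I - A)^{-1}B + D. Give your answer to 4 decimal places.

G(0) = C(-A)^{-1}B + D = -C A^{-1} B + D.
det A = 6, so A^{-1} = (1/6)·adj(A) = [[-1/2, 0], [-5/6, -1/3]]
A^{-1} B = [1/2, 5/6]^T
C A^{-1} B = 1/6
G(0) = D - C A^{-1} B = 0 - (1/6) = -1/6 ≈ -0.1667

-0.1667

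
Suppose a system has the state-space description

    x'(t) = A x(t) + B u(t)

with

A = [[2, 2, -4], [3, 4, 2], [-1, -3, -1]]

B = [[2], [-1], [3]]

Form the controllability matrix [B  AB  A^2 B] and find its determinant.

AB = [[-10], [8], [-2]]
A^2B = [[4], [-2], [-12]]
Controllability matrix C = [B  AB  A^2B] = [[2, -10, 4], [-1, 8, -2], [3, -2, -12]]
Expanding along the first row, det(C) = 2·(8·(-12) - (-2)·(-2)) - (-10)·((-1)·(-12) - (-2)·3) + 4·((-1)·(-2) - 8·3) = 2·(-100) - (-10)·18 + 4·(-22) = -108
Since det(C) ≠ 0, rank(C) = 3 and the system is completely controllable.

-108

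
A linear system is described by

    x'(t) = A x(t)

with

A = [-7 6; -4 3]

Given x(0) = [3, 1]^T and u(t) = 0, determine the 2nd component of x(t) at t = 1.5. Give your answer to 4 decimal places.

det(sI - A) = s^2 - (tr A)s + det A, with tr A = (-7) + 3 = -4 and det A = (-7)·3 - 6·(-4) = -21 - (-24) = 3.
So p(s) = det(sI - A) = s^2 + 4s + 3.
Factor s^2 + 4s + 3: two numbers with sum -4 and product 3 are -1 and -3, so s^2 + 4s + 3 = (s + 1)(s + 3).
Hence p(s) = (s + 1) (s + 3), with roots -3, -1.
The eigenvalues -3, -1 are distinct and real, so A is diagonalisable and x(t) = e^{At} x(0) = V diag(e^{λ_i t}) V^{-1} x(0), where the columns of V are the eigenvectors.
λ = -3: A - (-3)I = [[-4, 6], [-4, 6]]. Row 1 gives (-4)·v1 + 6·v2 = 0, so take v_1 = [-3, -2]^T.
λ = -1: A - (-1)I = [[-6, 6], [-4, 4]]. Row 1 gives (-6)·v1 + 6·v2 = 0, so take v_2 = [1, 1]^T.
V = [v_1 v_2] = [[-3, 1], [-2, 1]] has det V = -1, so V^{-1} = adj(V)/det V = [[-1, 1], [-2, 3]].
Modal coordinates z(0) = V^{-1} x(0): (-1)·3 + 1·1 = -2; (-2)·3 + 3·1 = -3; so z(0) = [-2, -3]^T.
x_2(t) = Σ_i (v_i)_2 · z_i(0) · e^{λ_i t} (row 2 of V times the modal terms).
x_2(1.5) = (-2)·(-2)·e^{-3·1.5} + 1·(-3)·e^{-1·1.5} = 4·0.011109 + (-3)·0.223130 = -0.6250.

-0.6250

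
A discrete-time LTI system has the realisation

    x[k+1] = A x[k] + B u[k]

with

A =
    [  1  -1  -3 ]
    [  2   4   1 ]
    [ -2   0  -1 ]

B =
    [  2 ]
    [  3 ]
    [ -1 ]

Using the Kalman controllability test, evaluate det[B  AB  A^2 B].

196

AB = [[2], [15], [-3]]
A^2B = [[-4], [61], [-1]]
Controllability matrix C = [B  AB  A^2B] = [[2, 2, -4], [3, 15, 61], [-1, -3, -1]]
Expanding along the first row, det(C) = 2·(15·(-1) - 61·(-3)) - 2·(3·(-1) - 61·(-1)) + (-4)·(3·(-3) - 15·(-1)) = 2·168 - 2·58 + (-4)·6 = 196
Since det(C) ≠ 0, rank(C) = 3 and the system is completely controllable.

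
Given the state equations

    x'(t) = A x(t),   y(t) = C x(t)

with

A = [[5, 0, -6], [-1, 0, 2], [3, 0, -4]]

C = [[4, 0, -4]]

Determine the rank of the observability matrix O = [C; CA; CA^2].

1

CA = [[8, 0, -8]]
CA^2 = [[16, 0, -16]]
Observability matrix O = [C; CA; CA^2] = [[4, 0, -4], [8, 0, -8], [16, 0, -16]]
Every row of O is a scalar multiple of row 1 = [4, 0, -4] (multipliers 1, 2, 4), so the rows span a one-dimensional space.
O ≠ 0, hence rank(O) = 1.
rank(O) = 1 < n = 3, so the pair (A, C) is not completely observable.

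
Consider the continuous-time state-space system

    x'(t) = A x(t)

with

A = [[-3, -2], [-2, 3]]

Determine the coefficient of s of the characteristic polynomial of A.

0

For a 2×2 matrix, det(sI - A) = s^2 - (tr A)s + det A.
tr A = 0, det A = -13.
So p(s) = s^2 - 13.
The coefficient of s is 0.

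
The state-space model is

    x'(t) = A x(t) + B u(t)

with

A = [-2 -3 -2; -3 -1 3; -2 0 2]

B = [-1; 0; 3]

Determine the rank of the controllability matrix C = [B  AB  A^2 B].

3

AB = [[-4], [12], [8]]
A^2B = [[-44], [24], [24]]
Controllability matrix C = [B  AB  A^2B] = [[-1, -4, -44], [0, 12, 24], [3, 8, 24]]
det(C) = (-1)·(12·24 - 24·8) - (-4)·(0·24 - 24·3) + (-44)·(0·8 - 12·3) = (-1)·96 - (-4)·(-72) + (-44)·(-36) = 1200 ≠ 0, so rank(C) = 3.
rank(C) = 3 = n, so the pair (A, B) is completely controllable.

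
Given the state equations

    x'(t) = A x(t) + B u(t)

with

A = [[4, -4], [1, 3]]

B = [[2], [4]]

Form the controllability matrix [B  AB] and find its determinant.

AB = [[-8], [14]]
Controllability matrix C = [B  AB] = [[2, -8], [4, 14]]
det(C) = 2·14 - (-8)·4 = 28 - (-32) = 60
Since det(C) ≠ 0, rank(C) = 2 and the system is completely controllable.

60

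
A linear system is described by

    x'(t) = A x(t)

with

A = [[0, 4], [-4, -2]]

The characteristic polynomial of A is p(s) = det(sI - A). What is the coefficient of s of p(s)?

For a 2×2 matrix, det(sI - A) = s^2 - (tr A)s + det A.
tr A = -2, det A = 16.
So p(s) = s^2 + 2s + 16.
The coefficient of s is 2.

2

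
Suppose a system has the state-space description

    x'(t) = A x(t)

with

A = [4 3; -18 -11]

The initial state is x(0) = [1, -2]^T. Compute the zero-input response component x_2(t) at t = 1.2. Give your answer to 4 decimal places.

det(sI - A) = s^2 - (tr A)s + det A, with tr A = 4 + (-11) = -7 and det A = 4·(-11) - 3·(-18) = -44 - (-54) = 10.
So p(s) = det(sI - A) = s^2 + 7s + 10.
Factor s^2 + 7s + 10: two numbers with sum -7 and product 10 are -2 and -5, so s^2 + 7s + 10 = (s + 2)(s + 5).
Hence p(s) = (s + 2) (s + 5), with roots -5, -2.
The eigenvalues -5, -2 are distinct and real, so A is diagonalisable and x(t) = e^{At} x(0) = V diag(e^{λ_i t}) V^{-1} x(0), where the columns of V are the eigenvectors.
λ = -5: A - (-5)I = [[9, 3], [-18, -6]]. Row 1 gives 9·v1 + 3·v2 = 0, so take v_1 = [-1, 3]^T.
λ = -2: A - (-2)I = [[6, 3], [-18, -9]]. Row 1 gives 6·v1 + 3·v2 = 0, so take v_2 = [1, -2]^T.
V = [v_1 v_2] = [[-1, 1], [3, -2]] has det V = -1, so V^{-1} = adj(V)/det V = [[2, 1], [3, 1]].
Modal coordinates z(0) = V^{-1} x(0): 2·1 + 1·(-2) = 0; 3·1 + 1·(-2) = 1; so z(0) = [0, 1]^T.
x_2(t) = Σ_i (v_i)_2 · z_i(0) · e^{λ_i t} (row 2 of V times the modal terms).
x_2(1.2) = 3·0·e^{-5·1.2} + (-2)·1·e^{-2·1.2} = 0·0.002479 + (-2)·0.090718 = -0.1814.

-0.1814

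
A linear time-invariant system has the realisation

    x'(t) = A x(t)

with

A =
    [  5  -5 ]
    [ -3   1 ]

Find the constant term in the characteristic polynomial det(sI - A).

For a 2×2 matrix, det(sI - A) = s^2 - (tr A)s + det A.
tr A = 6, det A = -10.
So p(s) = s^2 - 6s - 10.
The constant term is -10.

-10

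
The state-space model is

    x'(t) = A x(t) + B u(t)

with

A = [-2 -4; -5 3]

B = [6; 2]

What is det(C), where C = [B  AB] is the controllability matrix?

-104

AB = [[-20], [-24]]
Controllability matrix C = [B  AB] = [[6, -20], [2, -24]]
det(C) = 6·(-24) - (-20)·2 = -144 - (-40) = -104
Since det(C) ≠ 0, rank(C) = 2 and the system is completely controllable.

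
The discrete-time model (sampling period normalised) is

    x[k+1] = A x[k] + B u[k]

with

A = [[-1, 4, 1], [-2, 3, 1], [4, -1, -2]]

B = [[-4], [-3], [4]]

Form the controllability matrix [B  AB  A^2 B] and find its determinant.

-407

AB = [[-4], [3], [-21]]
A^2B = [[-5], [-4], [23]]
Controllability matrix C = [B  AB  A^2B] = [[-4, -4, -5], [-3, 3, -4], [4, -21, 23]]
Expanding along the first row, det(C) = (-4)·(3·23 - (-4)·(-21)) - (-4)·((-3)·23 - (-4)·4) + (-5)·((-3)·(-21) - 3·4) = (-4)·(-15) - (-4)·(-53) + (-5)·51 = -407
Since det(C) ≠ 0, rank(C) = 3 and the system is completely controllable.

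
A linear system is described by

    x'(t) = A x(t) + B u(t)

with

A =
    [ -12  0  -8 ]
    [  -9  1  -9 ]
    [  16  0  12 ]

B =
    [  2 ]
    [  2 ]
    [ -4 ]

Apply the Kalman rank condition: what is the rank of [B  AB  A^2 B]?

2

AB = [[8], [20], [-16]]
A^2B = [[32], [92], [-64]]
Controllability matrix C = [B  AB  A^2B] = [[2, 8, 32], [2, 20, 92], [-4, -16, -64]]
The rows r1, r2, r3 of C are linearly dependent: 2·r1 + r3 = 0 (check each entry), so rank(C) ≤ 2.
The 2×2 minor from rows 1, 2, columns 1, 2 is 2·20 - 8·2 = 40 - 16 = 24 ≠ 0, so rank(C) = 2.
rank(C) = 2 < n = 3, so the pair (A, B) is not completely controllable.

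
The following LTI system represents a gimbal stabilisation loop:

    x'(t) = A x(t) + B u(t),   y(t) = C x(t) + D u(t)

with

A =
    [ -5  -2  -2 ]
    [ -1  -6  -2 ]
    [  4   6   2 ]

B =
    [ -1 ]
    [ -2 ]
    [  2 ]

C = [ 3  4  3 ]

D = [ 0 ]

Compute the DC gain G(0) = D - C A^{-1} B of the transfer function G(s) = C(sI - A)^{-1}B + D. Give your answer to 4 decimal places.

-1.7500

G(0) = C(-A)^{-1}B + D = -C A^{-1} B + D.
det A = -24, so A^{-1} = (1/-24)·adj(A) = [[0, 1/3, 1/3], [1/4, 1/12, 1/3], [-3/4, -11/12, -7/6]]
A^{-1} B = [0, 1/4, 1/4]^T
C A^{-1} B = 7/4
G(0) = D - C A^{-1} B = 0 - (7/4) = -7/4 ≈ -1.7500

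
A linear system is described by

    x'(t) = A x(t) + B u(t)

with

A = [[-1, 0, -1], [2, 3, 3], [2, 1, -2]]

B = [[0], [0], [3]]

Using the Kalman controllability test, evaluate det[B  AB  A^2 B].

-270

AB = [[-3], [9], [-6]]
A^2B = [[9], [3], [15]]
Controllability matrix C = [B  AB  A^2B] = [[0, -3, 9], [0, 9, 3], [3, -6, 15]]
Expanding along the first row, det(C) = 0·(9·15 - 3·(-6)) - (-3)·(0·15 - 3·3) + 9·(0·(-6) - 9·3) = 0·153 - (-3)·(-9) + 9·(-27) = -270
Since det(C) ≠ 0, rank(C) = 3 and the system is completely controllable.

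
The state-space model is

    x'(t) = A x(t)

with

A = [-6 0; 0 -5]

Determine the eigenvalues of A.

-6, -5

det(sI - A) = s^2 - (tr A)s + det A, with tr A = (-6) + (-5) = -11 and det A = (-6)·(-5) - 0·0 = 30 - 0 = 30.
So p(s) = det(sI - A) = s^2 + 11s + 30.
Factor s^2 + 11s + 30: two numbers with sum -11 and product 30 are -5 and -6, so s^2 + 11s + 30 = (s + 5)(s + 6).
Hence p(s) = (s + 5) (s + 6), with roots -6, -5.
All eigenvalues have negative real part, so the system is asymptotically stable.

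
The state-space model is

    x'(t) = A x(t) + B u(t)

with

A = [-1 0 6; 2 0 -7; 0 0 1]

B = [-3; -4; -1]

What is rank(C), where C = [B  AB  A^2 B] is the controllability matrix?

AB = [[-3], [1], [-1]]
A^2B = [[-3], [1], [-1]]
Controllability matrix C = [B  AB  A^2B] = [[-3, -3, -3], [-4, 1, 1], [-1, -1, -1]]
The rows r1, r2, r3 of C are linearly dependent: -r1 + 3·r3 = 0 (check each entry), so rank(C) ≤ 2.
The 2×2 minor from rows 1, 2, columns 1, 2 is (-3)·1 - (-3)·(-4) = -3 - 12 = -15 ≠ 0, so rank(C) = 2.
rank(C) = 2 < n = 3, so the pair (A, B) is not completely controllable.

2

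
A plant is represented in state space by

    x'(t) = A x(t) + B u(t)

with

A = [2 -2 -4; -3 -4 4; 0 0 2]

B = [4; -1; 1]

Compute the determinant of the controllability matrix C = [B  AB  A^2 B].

AB = [[6], [-4], [2]]
A^2B = [[12], [6], [4]]
Controllability matrix C = [B  AB  A^2B] = [[4, 6, 12], [-1, -4, 6], [1, 2, 4]]
Expanding along the first row, det(C) = 4·((-4)·4 - 6·2) - 6·((-1)·4 - 6·1) + 12·((-1)·2 - (-4)·1) = 4·(-28) - 6·(-10) + 12·2 = -28
Since det(C) ≠ 0, rank(C) = 3 and the system is completely controllable.

-28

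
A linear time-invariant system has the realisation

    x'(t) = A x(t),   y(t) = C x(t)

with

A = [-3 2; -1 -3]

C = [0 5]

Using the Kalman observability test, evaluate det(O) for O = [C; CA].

25

CA = [[-5, -15]]
Observability matrix O = [C; CA] = [[0, 5], [-5, -15]]
det(O) = 0·(-15) - 5·(-5) = 0 - (-25) = 25
Since det(O) ≠ 0, rank(O) = 2 and the system is completely observable.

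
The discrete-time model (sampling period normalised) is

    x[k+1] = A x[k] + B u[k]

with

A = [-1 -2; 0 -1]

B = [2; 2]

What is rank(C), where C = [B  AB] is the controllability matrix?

2

AB = [[-6], [-2]]
Controllability matrix C = [B  AB] = [[2, -6], [2, -2]]
det(C) = 2·(-2) - (-6)·2 = -4 - (-12) = 8 ≠ 0, so rank(C) = 2.
rank(C) = 2 = n, so the pair (A, B) is completely controllable.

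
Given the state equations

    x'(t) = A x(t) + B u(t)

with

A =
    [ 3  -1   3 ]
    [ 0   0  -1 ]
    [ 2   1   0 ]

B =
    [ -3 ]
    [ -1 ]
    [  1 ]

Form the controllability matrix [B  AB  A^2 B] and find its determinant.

-440

AB = [[-5], [-1], [-7]]
A^2B = [[-35], [7], [-11]]
Controllability matrix C = [B  AB  A^2B] = [[-3, -5, -35], [-1, -1, 7], [1, -7, -11]]
Expanding along the first row, det(C) = (-3)·((-1)·(-11) - 7·(-7)) - (-5)·((-1)·(-11) - 7·1) + (-35)·((-1)·(-7) - (-1)·1) = (-3)·60 - (-5)·4 + (-35)·8 = -440
Since det(C) ≠ 0, rank(C) = 3 and the system is completely controllable.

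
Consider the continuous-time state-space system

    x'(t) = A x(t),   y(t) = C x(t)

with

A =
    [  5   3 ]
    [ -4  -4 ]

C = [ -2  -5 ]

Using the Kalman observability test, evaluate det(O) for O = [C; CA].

CA = [[10, 14]]
Observability matrix O = [C; CA] = [[-2, -5], [10, 14]]
det(O) = (-2)·14 - (-5)·10 = -28 - (-50) = 22
Since det(O) ≠ 0, rank(O) = 2 and the system is completely observable.

22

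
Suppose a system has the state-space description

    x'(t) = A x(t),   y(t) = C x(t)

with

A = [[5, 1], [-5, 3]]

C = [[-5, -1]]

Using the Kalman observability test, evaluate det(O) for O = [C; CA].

20

CA = [[-20, -8]]
Observability matrix O = [C; CA] = [[-5, -1], [-20, -8]]
det(O) = (-5)·(-8) - (-1)·(-20) = 40 - 20 = 20
Since det(O) ≠ 0, rank(O) = 2 and the system is completely observable.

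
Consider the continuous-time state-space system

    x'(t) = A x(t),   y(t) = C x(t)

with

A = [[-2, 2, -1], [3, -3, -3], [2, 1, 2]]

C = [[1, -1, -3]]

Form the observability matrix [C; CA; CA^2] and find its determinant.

-957

CA = [[-11, 2, -4]]
CA^2 = [[20, -32, -3]]
Observability matrix O = [C; CA; CA^2] = [[1, -1, -3], [-11, 2, -4], [20, -32, -3]]
Expanding along the first row, det(O) = 1·(2·(-3) - (-4)·(-32)) - (-1)·((-11)·(-3) - (-4)·20) + (-3)·((-11)·(-32) - 2·20) = 1·(-134) - (-1)·113 + (-3)·312 = -957
Since det(O) ≠ 0, rank(O) = 3 and the system is completely observable.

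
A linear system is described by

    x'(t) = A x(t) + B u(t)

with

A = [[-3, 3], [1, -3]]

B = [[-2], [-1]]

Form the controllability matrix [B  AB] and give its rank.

2

AB = [[3], [1]]
Controllability matrix C = [B  AB] = [[-2, 3], [-1, 1]]
det(C) = (-2)·1 - 3·(-1) = -2 - (-3) = 1 ≠ 0, so rank(C) = 2.
rank(C) = 2 = n, so the pair (A, B) is completely controllable.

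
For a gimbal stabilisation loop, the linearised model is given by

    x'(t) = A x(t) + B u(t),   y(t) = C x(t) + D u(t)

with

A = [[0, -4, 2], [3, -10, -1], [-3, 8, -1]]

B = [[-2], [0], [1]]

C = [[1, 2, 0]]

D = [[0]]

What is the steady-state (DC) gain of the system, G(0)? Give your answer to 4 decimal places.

G(0) = C(-A)^{-1}B + D = -C A^{-1} B + D.
det A = -36, so A^{-1} = (1/-36)·adj(A) = [[-1/2, -1/3, -2/3], [-1/6, -1/6, -1/6], [1/6, -1/3, -1/3]]
A^{-1} B = [1/3, 1/6, -2/3]^T
C A^{-1} B = 2/3
G(0) = D - C A^{-1} B = 0 - (2/3) = -2/3 ≈ -0.6667

-0.6667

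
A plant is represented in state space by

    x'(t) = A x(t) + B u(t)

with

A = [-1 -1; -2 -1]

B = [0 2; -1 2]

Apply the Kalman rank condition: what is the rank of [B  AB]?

2

AB = [[1, -4], [1, -6]]
Controllability matrix C = [B  AB] = [[0, 2, 1, -4], [-1, 2, 1, -6]]
Take the 2×2 submatrix of C formed by columns 1, 2: [[0, 2], [-1, 2]]. Its determinant is 0·2 - 2·(-1) = 0 - (-2) = 2 ≠ 0.
So rank(C) ≥ 2; since C has 2 rows, rank(C) = 2.
rank(C) = 2 = n, so the pair (A, B) is completely controllable.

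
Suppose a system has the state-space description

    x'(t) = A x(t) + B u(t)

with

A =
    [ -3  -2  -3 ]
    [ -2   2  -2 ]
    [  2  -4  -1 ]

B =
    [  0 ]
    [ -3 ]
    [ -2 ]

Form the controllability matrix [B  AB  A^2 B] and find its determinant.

5396

AB = [[12], [-2], [14]]
A^2B = [[-74], [-56], [18]]
Controllability matrix C = [B  AB  A^2B] = [[0, 12, -74], [-3, -2, -56], [-2, 14, 18]]
Expanding along the first row, det(C) = 0·((-2)·18 - (-56)·14) - 12·((-3)·18 - (-56)·(-2)) + (-74)·((-3)·14 - (-2)·(-2)) = 0·748 - 12·(-166) + (-74)·(-46) = 5396
Since det(C) ≠ 0, rank(C) = 3 and the system is completely controllable.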